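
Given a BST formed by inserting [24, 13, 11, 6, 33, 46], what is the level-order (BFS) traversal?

Tree insertion order: [24, 13, 11, 6, 33, 46]
Tree (level-order array): [24, 13, 33, 11, None, None, 46, 6]
BFS from the root, enqueuing left then right child of each popped node:
  queue [24] -> pop 24, enqueue [13, 33], visited so far: [24]
  queue [13, 33] -> pop 13, enqueue [11], visited so far: [24, 13]
  queue [33, 11] -> pop 33, enqueue [46], visited so far: [24, 13, 33]
  queue [11, 46] -> pop 11, enqueue [6], visited so far: [24, 13, 33, 11]
  queue [46, 6] -> pop 46, enqueue [none], visited so far: [24, 13, 33, 11, 46]
  queue [6] -> pop 6, enqueue [none], visited so far: [24, 13, 33, 11, 46, 6]
Result: [24, 13, 33, 11, 46, 6]


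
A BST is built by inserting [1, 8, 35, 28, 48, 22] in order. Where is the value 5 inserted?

Starting tree (level order): [1, None, 8, None, 35, 28, 48, 22]
Insertion path: 1 -> 8
Result: insert 5 as left child of 8
Final tree (level order): [1, None, 8, 5, 35, None, None, 28, 48, 22]


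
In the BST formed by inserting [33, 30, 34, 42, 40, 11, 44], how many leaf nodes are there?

Tree built from: [33, 30, 34, 42, 40, 11, 44]
Tree (level-order array): [33, 30, 34, 11, None, None, 42, None, None, 40, 44]
Rule: A leaf has 0 children.
Per-node child counts:
  node 33: 2 child(ren)
  node 30: 1 child(ren)
  node 11: 0 child(ren)
  node 34: 1 child(ren)
  node 42: 2 child(ren)
  node 40: 0 child(ren)
  node 44: 0 child(ren)
Matching nodes: [11, 40, 44]
Count of leaf nodes: 3


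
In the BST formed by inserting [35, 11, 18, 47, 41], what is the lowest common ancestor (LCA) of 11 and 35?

Tree insertion order: [35, 11, 18, 47, 41]
Tree (level-order array): [35, 11, 47, None, 18, 41]
In a BST, the LCA of p=11, q=35 is the first node v on the
root-to-leaf path with p <= v <= q (go left if both < v, right if both > v).
Walk from root:
  at 35: 11 <= 35 <= 35, this is the LCA
LCA = 35


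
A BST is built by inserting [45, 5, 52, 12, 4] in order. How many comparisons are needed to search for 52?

Search path for 52: 45 -> 52
Found: True
Comparisons: 2


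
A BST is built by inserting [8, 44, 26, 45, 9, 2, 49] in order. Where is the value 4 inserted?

Starting tree (level order): [8, 2, 44, None, None, 26, 45, 9, None, None, 49]
Insertion path: 8 -> 2
Result: insert 4 as right child of 2
Final tree (level order): [8, 2, 44, None, 4, 26, 45, None, None, 9, None, None, 49]


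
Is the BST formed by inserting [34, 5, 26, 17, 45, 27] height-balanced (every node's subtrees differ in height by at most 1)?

Tree (level-order array): [34, 5, 45, None, 26, None, None, 17, 27]
Definition: a tree is height-balanced if, at every node, |h(left) - h(right)| <= 1 (empty subtree has height -1).
Bottom-up per-node check:
  node 17: h_left=-1, h_right=-1, diff=0 [OK], height=0
  node 27: h_left=-1, h_right=-1, diff=0 [OK], height=0
  node 26: h_left=0, h_right=0, diff=0 [OK], height=1
  node 5: h_left=-1, h_right=1, diff=2 [FAIL (|-1-1|=2 > 1)], height=2
  node 45: h_left=-1, h_right=-1, diff=0 [OK], height=0
  node 34: h_left=2, h_right=0, diff=2 [FAIL (|2-0|=2 > 1)], height=3
Node 5 violates the condition: |-1 - 1| = 2 > 1.
Result: Not balanced


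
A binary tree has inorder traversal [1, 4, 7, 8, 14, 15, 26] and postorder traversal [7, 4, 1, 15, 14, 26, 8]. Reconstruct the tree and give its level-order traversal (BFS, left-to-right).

Inorder:   [1, 4, 7, 8, 14, 15, 26]
Postorder: [7, 4, 1, 15, 14, 26, 8]
Algorithm: postorder visits root last, so walk postorder right-to-left;
each value is the root of the current inorder slice — split it at that
value, recurse on the right subtree first, then the left.
Recursive splits:
  root=8; inorder splits into left=[1, 4, 7], right=[14, 15, 26]
  root=26; inorder splits into left=[14, 15], right=[]
  root=14; inorder splits into left=[], right=[15]
  root=15; inorder splits into left=[], right=[]
  root=1; inorder splits into left=[], right=[4, 7]
  root=4; inorder splits into left=[], right=[7]
  root=7; inorder splits into left=[], right=[]
Reconstructed level-order: [8, 1, 26, 4, 14, 7, 15]


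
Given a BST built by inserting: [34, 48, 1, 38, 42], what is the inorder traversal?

Tree insertion order: [34, 48, 1, 38, 42]
Tree (level-order array): [34, 1, 48, None, None, 38, None, None, 42]
Inorder traversal: [1, 34, 38, 42, 48]


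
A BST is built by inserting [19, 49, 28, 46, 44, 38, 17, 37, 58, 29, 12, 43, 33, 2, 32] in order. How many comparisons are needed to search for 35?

Search path for 35: 19 -> 49 -> 28 -> 46 -> 44 -> 38 -> 37 -> 29 -> 33
Found: False
Comparisons: 9


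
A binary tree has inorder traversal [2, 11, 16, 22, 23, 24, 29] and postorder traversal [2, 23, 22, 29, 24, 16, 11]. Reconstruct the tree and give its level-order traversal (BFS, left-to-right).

Inorder:   [2, 11, 16, 22, 23, 24, 29]
Postorder: [2, 23, 22, 29, 24, 16, 11]
Algorithm: postorder visits root last, so walk postorder right-to-left;
each value is the root of the current inorder slice — split it at that
value, recurse on the right subtree first, then the left.
Recursive splits:
  root=11; inorder splits into left=[2], right=[16, 22, 23, 24, 29]
  root=16; inorder splits into left=[], right=[22, 23, 24, 29]
  root=24; inorder splits into left=[22, 23], right=[29]
  root=29; inorder splits into left=[], right=[]
  root=22; inorder splits into left=[], right=[23]
  root=23; inorder splits into left=[], right=[]
  root=2; inorder splits into left=[], right=[]
Reconstructed level-order: [11, 2, 16, 24, 22, 29, 23]


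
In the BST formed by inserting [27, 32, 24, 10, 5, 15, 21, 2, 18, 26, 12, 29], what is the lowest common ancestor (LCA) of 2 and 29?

Tree insertion order: [27, 32, 24, 10, 5, 15, 21, 2, 18, 26, 12, 29]
Tree (level-order array): [27, 24, 32, 10, 26, 29, None, 5, 15, None, None, None, None, 2, None, 12, 21, None, None, None, None, 18]
In a BST, the LCA of p=2, q=29 is the first node v on the
root-to-leaf path with p <= v <= q (go left if both < v, right if both > v).
Walk from root:
  at 27: 2 <= 27 <= 29, this is the LCA
LCA = 27


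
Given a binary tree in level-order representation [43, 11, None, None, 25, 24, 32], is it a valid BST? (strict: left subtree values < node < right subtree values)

Level-order array: [43, 11, None, None, 25, 24, 32]
Validate using subtree bounds (lo, hi): at each node, require lo < value < hi,
then recurse left with hi=value and right with lo=value.
Preorder trace (stopping at first violation):
  at node 43 with bounds (-inf, +inf): OK
  at node 11 with bounds (-inf, 43): OK
  at node 25 with bounds (11, 43): OK
  at node 24 with bounds (11, 25): OK
  at node 32 with bounds (25, 43): OK
No violation found at any node.
Result: Valid BST


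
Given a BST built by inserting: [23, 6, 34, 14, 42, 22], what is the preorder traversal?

Tree insertion order: [23, 6, 34, 14, 42, 22]
Tree (level-order array): [23, 6, 34, None, 14, None, 42, None, 22]
Preorder traversal: [23, 6, 14, 22, 34, 42]


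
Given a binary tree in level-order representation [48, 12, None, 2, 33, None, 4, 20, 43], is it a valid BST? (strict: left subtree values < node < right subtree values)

Level-order array: [48, 12, None, 2, 33, None, 4, 20, 43]
Validate using subtree bounds (lo, hi): at each node, require lo < value < hi,
then recurse left with hi=value and right with lo=value.
Preorder trace (stopping at first violation):
  at node 48 with bounds (-inf, +inf): OK
  at node 12 with bounds (-inf, 48): OK
  at node 2 with bounds (-inf, 12): OK
  at node 4 with bounds (2, 12): OK
  at node 33 with bounds (12, 48): OK
  at node 20 with bounds (12, 33): OK
  at node 43 with bounds (33, 48): OK
No violation found at any node.
Result: Valid BST


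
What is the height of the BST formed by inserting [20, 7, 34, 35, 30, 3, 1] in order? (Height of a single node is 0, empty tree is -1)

Insertion order: [20, 7, 34, 35, 30, 3, 1]
Tree (level-order array): [20, 7, 34, 3, None, 30, 35, 1]
Compute height bottom-up (empty subtree = -1):
  height(1) = 1 + max(-1, -1) = 0
  height(3) = 1 + max(0, -1) = 1
  height(7) = 1 + max(1, -1) = 2
  height(30) = 1 + max(-1, -1) = 0
  height(35) = 1 + max(-1, -1) = 0
  height(34) = 1 + max(0, 0) = 1
  height(20) = 1 + max(2, 1) = 3
Height = 3


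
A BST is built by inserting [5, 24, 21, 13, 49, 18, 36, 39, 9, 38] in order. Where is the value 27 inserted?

Starting tree (level order): [5, None, 24, 21, 49, 13, None, 36, None, 9, 18, None, 39, None, None, None, None, 38]
Insertion path: 5 -> 24 -> 49 -> 36
Result: insert 27 as left child of 36
Final tree (level order): [5, None, 24, 21, 49, 13, None, 36, None, 9, 18, 27, 39, None, None, None, None, None, None, 38]


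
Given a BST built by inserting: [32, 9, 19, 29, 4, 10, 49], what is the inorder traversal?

Tree insertion order: [32, 9, 19, 29, 4, 10, 49]
Tree (level-order array): [32, 9, 49, 4, 19, None, None, None, None, 10, 29]
Inorder traversal: [4, 9, 10, 19, 29, 32, 49]


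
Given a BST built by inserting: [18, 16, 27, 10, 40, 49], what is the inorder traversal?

Tree insertion order: [18, 16, 27, 10, 40, 49]
Tree (level-order array): [18, 16, 27, 10, None, None, 40, None, None, None, 49]
Inorder traversal: [10, 16, 18, 27, 40, 49]


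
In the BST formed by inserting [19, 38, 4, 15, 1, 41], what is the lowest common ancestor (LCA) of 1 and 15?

Tree insertion order: [19, 38, 4, 15, 1, 41]
Tree (level-order array): [19, 4, 38, 1, 15, None, 41]
In a BST, the LCA of p=1, q=15 is the first node v on the
root-to-leaf path with p <= v <= q (go left if both < v, right if both > v).
Walk from root:
  at 19: both 1 and 15 < 19, go left
  at 4: 1 <= 4 <= 15, this is the LCA
LCA = 4


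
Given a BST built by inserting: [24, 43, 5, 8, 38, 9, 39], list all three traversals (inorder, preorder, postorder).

Tree insertion order: [24, 43, 5, 8, 38, 9, 39]
Tree (level-order array): [24, 5, 43, None, 8, 38, None, None, 9, None, 39]
Inorder (L, root, R): [5, 8, 9, 24, 38, 39, 43]
Preorder (root, L, R): [24, 5, 8, 9, 43, 38, 39]
Postorder (L, R, root): [9, 8, 5, 39, 38, 43, 24]


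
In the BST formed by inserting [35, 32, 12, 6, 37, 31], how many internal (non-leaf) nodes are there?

Tree built from: [35, 32, 12, 6, 37, 31]
Tree (level-order array): [35, 32, 37, 12, None, None, None, 6, 31]
Rule: An internal node has at least one child.
Per-node child counts:
  node 35: 2 child(ren)
  node 32: 1 child(ren)
  node 12: 2 child(ren)
  node 6: 0 child(ren)
  node 31: 0 child(ren)
  node 37: 0 child(ren)
Matching nodes: [35, 32, 12]
Count of internal (non-leaf) nodes: 3


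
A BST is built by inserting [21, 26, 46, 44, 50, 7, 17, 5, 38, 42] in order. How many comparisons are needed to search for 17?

Search path for 17: 21 -> 7 -> 17
Found: True
Comparisons: 3


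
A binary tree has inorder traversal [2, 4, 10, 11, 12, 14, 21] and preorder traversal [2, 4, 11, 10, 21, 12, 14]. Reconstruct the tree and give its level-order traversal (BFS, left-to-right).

Inorder:  [2, 4, 10, 11, 12, 14, 21]
Preorder: [2, 4, 11, 10, 21, 12, 14]
Algorithm: preorder visits root first, so consume preorder in order;
for each root, split the current inorder slice at that value into
left-subtree inorder and right-subtree inorder, then recurse.
Recursive splits:
  root=2; inorder splits into left=[], right=[4, 10, 11, 12, 14, 21]
  root=4; inorder splits into left=[], right=[10, 11, 12, 14, 21]
  root=11; inorder splits into left=[10], right=[12, 14, 21]
  root=10; inorder splits into left=[], right=[]
  root=21; inorder splits into left=[12, 14], right=[]
  root=12; inorder splits into left=[], right=[14]
  root=14; inorder splits into left=[], right=[]
Reconstructed level-order: [2, 4, 11, 10, 21, 12, 14]


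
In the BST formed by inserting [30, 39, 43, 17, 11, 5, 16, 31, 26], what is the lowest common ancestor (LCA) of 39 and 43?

Tree insertion order: [30, 39, 43, 17, 11, 5, 16, 31, 26]
Tree (level-order array): [30, 17, 39, 11, 26, 31, 43, 5, 16]
In a BST, the LCA of p=39, q=43 is the first node v on the
root-to-leaf path with p <= v <= q (go left if both < v, right if both > v).
Walk from root:
  at 30: both 39 and 43 > 30, go right
  at 39: 39 <= 39 <= 43, this is the LCA
LCA = 39


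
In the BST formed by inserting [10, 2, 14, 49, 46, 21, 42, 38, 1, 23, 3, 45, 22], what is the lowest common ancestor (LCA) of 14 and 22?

Tree insertion order: [10, 2, 14, 49, 46, 21, 42, 38, 1, 23, 3, 45, 22]
Tree (level-order array): [10, 2, 14, 1, 3, None, 49, None, None, None, None, 46, None, 21, None, None, 42, 38, 45, 23, None, None, None, 22]
In a BST, the LCA of p=14, q=22 is the first node v on the
root-to-leaf path with p <= v <= q (go left if both < v, right if both > v).
Walk from root:
  at 10: both 14 and 22 > 10, go right
  at 14: 14 <= 14 <= 22, this is the LCA
LCA = 14


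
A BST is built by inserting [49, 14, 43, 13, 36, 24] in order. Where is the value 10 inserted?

Starting tree (level order): [49, 14, None, 13, 43, None, None, 36, None, 24]
Insertion path: 49 -> 14 -> 13
Result: insert 10 as left child of 13
Final tree (level order): [49, 14, None, 13, 43, 10, None, 36, None, None, None, 24]


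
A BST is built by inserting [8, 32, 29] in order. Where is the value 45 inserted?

Starting tree (level order): [8, None, 32, 29]
Insertion path: 8 -> 32
Result: insert 45 as right child of 32
Final tree (level order): [8, None, 32, 29, 45]


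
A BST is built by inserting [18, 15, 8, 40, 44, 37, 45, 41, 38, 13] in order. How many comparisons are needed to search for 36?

Search path for 36: 18 -> 40 -> 37
Found: False
Comparisons: 3


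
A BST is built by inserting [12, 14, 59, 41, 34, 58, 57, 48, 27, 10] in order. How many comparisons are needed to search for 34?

Search path for 34: 12 -> 14 -> 59 -> 41 -> 34
Found: True
Comparisons: 5


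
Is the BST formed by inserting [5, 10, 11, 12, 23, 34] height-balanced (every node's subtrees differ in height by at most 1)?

Tree (level-order array): [5, None, 10, None, 11, None, 12, None, 23, None, 34]
Definition: a tree is height-balanced if, at every node, |h(left) - h(right)| <= 1 (empty subtree has height -1).
Bottom-up per-node check:
  node 34: h_left=-1, h_right=-1, diff=0 [OK], height=0
  node 23: h_left=-1, h_right=0, diff=1 [OK], height=1
  node 12: h_left=-1, h_right=1, diff=2 [FAIL (|-1-1|=2 > 1)], height=2
  node 11: h_left=-1, h_right=2, diff=3 [FAIL (|-1-2|=3 > 1)], height=3
  node 10: h_left=-1, h_right=3, diff=4 [FAIL (|-1-3|=4 > 1)], height=4
  node 5: h_left=-1, h_right=4, diff=5 [FAIL (|-1-4|=5 > 1)], height=5
Node 12 violates the condition: |-1 - 1| = 2 > 1.
Result: Not balanced


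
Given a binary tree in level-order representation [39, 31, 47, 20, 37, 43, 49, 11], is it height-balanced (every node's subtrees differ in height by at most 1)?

Tree (level-order array): [39, 31, 47, 20, 37, 43, 49, 11]
Definition: a tree is height-balanced if, at every node, |h(left) - h(right)| <= 1 (empty subtree has height -1).
Bottom-up per-node check:
  node 11: h_left=-1, h_right=-1, diff=0 [OK], height=0
  node 20: h_left=0, h_right=-1, diff=1 [OK], height=1
  node 37: h_left=-1, h_right=-1, diff=0 [OK], height=0
  node 31: h_left=1, h_right=0, diff=1 [OK], height=2
  node 43: h_left=-1, h_right=-1, diff=0 [OK], height=0
  node 49: h_left=-1, h_right=-1, diff=0 [OK], height=0
  node 47: h_left=0, h_right=0, diff=0 [OK], height=1
  node 39: h_left=2, h_right=1, diff=1 [OK], height=3
All nodes satisfy the balance condition.
Result: Balanced


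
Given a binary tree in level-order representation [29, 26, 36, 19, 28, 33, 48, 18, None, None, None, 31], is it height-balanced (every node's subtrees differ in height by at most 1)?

Tree (level-order array): [29, 26, 36, 19, 28, 33, 48, 18, None, None, None, 31]
Definition: a tree is height-balanced if, at every node, |h(left) - h(right)| <= 1 (empty subtree has height -1).
Bottom-up per-node check:
  node 18: h_left=-1, h_right=-1, diff=0 [OK], height=0
  node 19: h_left=0, h_right=-1, diff=1 [OK], height=1
  node 28: h_left=-1, h_right=-1, diff=0 [OK], height=0
  node 26: h_left=1, h_right=0, diff=1 [OK], height=2
  node 31: h_left=-1, h_right=-1, diff=0 [OK], height=0
  node 33: h_left=0, h_right=-1, diff=1 [OK], height=1
  node 48: h_left=-1, h_right=-1, diff=0 [OK], height=0
  node 36: h_left=1, h_right=0, diff=1 [OK], height=2
  node 29: h_left=2, h_right=2, diff=0 [OK], height=3
All nodes satisfy the balance condition.
Result: Balanced


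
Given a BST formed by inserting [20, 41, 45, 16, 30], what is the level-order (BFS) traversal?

Tree insertion order: [20, 41, 45, 16, 30]
Tree (level-order array): [20, 16, 41, None, None, 30, 45]
BFS from the root, enqueuing left then right child of each popped node:
  queue [20] -> pop 20, enqueue [16, 41], visited so far: [20]
  queue [16, 41] -> pop 16, enqueue [none], visited so far: [20, 16]
  queue [41] -> pop 41, enqueue [30, 45], visited so far: [20, 16, 41]
  queue [30, 45] -> pop 30, enqueue [none], visited so far: [20, 16, 41, 30]
  queue [45] -> pop 45, enqueue [none], visited so far: [20, 16, 41, 30, 45]
Result: [20, 16, 41, 30, 45]


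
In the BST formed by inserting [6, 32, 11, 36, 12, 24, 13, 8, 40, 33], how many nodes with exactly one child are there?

Tree built from: [6, 32, 11, 36, 12, 24, 13, 8, 40, 33]
Tree (level-order array): [6, None, 32, 11, 36, 8, 12, 33, 40, None, None, None, 24, None, None, None, None, 13]
Rule: These are nodes with exactly 1 non-null child.
Per-node child counts:
  node 6: 1 child(ren)
  node 32: 2 child(ren)
  node 11: 2 child(ren)
  node 8: 0 child(ren)
  node 12: 1 child(ren)
  node 24: 1 child(ren)
  node 13: 0 child(ren)
  node 36: 2 child(ren)
  node 33: 0 child(ren)
  node 40: 0 child(ren)
Matching nodes: [6, 12, 24]
Count of nodes with exactly one child: 3


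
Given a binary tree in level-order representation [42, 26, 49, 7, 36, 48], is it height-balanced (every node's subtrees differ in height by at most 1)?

Tree (level-order array): [42, 26, 49, 7, 36, 48]
Definition: a tree is height-balanced if, at every node, |h(left) - h(right)| <= 1 (empty subtree has height -1).
Bottom-up per-node check:
  node 7: h_left=-1, h_right=-1, diff=0 [OK], height=0
  node 36: h_left=-1, h_right=-1, diff=0 [OK], height=0
  node 26: h_left=0, h_right=0, diff=0 [OK], height=1
  node 48: h_left=-1, h_right=-1, diff=0 [OK], height=0
  node 49: h_left=0, h_right=-1, diff=1 [OK], height=1
  node 42: h_left=1, h_right=1, diff=0 [OK], height=2
All nodes satisfy the balance condition.
Result: Balanced


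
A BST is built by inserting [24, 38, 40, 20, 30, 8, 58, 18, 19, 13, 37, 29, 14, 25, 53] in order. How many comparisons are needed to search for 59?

Search path for 59: 24 -> 38 -> 40 -> 58
Found: False
Comparisons: 4


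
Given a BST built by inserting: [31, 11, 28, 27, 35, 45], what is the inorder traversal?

Tree insertion order: [31, 11, 28, 27, 35, 45]
Tree (level-order array): [31, 11, 35, None, 28, None, 45, 27]
Inorder traversal: [11, 27, 28, 31, 35, 45]


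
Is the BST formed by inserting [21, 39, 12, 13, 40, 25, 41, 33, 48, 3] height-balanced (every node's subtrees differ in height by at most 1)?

Tree (level-order array): [21, 12, 39, 3, 13, 25, 40, None, None, None, None, None, 33, None, 41, None, None, None, 48]
Definition: a tree is height-balanced if, at every node, |h(left) - h(right)| <= 1 (empty subtree has height -1).
Bottom-up per-node check:
  node 3: h_left=-1, h_right=-1, diff=0 [OK], height=0
  node 13: h_left=-1, h_right=-1, diff=0 [OK], height=0
  node 12: h_left=0, h_right=0, diff=0 [OK], height=1
  node 33: h_left=-1, h_right=-1, diff=0 [OK], height=0
  node 25: h_left=-1, h_right=0, diff=1 [OK], height=1
  node 48: h_left=-1, h_right=-1, diff=0 [OK], height=0
  node 41: h_left=-1, h_right=0, diff=1 [OK], height=1
  node 40: h_left=-1, h_right=1, diff=2 [FAIL (|-1-1|=2 > 1)], height=2
  node 39: h_left=1, h_right=2, diff=1 [OK], height=3
  node 21: h_left=1, h_right=3, diff=2 [FAIL (|1-3|=2 > 1)], height=4
Node 40 violates the condition: |-1 - 1| = 2 > 1.
Result: Not balanced


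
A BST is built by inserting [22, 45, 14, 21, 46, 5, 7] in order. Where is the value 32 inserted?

Starting tree (level order): [22, 14, 45, 5, 21, None, 46, None, 7]
Insertion path: 22 -> 45
Result: insert 32 as left child of 45
Final tree (level order): [22, 14, 45, 5, 21, 32, 46, None, 7]


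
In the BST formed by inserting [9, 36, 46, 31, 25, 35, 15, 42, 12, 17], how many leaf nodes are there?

Tree built from: [9, 36, 46, 31, 25, 35, 15, 42, 12, 17]
Tree (level-order array): [9, None, 36, 31, 46, 25, 35, 42, None, 15, None, None, None, None, None, 12, 17]
Rule: A leaf has 0 children.
Per-node child counts:
  node 9: 1 child(ren)
  node 36: 2 child(ren)
  node 31: 2 child(ren)
  node 25: 1 child(ren)
  node 15: 2 child(ren)
  node 12: 0 child(ren)
  node 17: 0 child(ren)
  node 35: 0 child(ren)
  node 46: 1 child(ren)
  node 42: 0 child(ren)
Matching nodes: [12, 17, 35, 42]
Count of leaf nodes: 4


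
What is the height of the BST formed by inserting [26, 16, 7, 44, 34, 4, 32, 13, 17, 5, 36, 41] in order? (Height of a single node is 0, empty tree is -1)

Insertion order: [26, 16, 7, 44, 34, 4, 32, 13, 17, 5, 36, 41]
Tree (level-order array): [26, 16, 44, 7, 17, 34, None, 4, 13, None, None, 32, 36, None, 5, None, None, None, None, None, 41]
Compute height bottom-up (empty subtree = -1):
  height(5) = 1 + max(-1, -1) = 0
  height(4) = 1 + max(-1, 0) = 1
  height(13) = 1 + max(-1, -1) = 0
  height(7) = 1 + max(1, 0) = 2
  height(17) = 1 + max(-1, -1) = 0
  height(16) = 1 + max(2, 0) = 3
  height(32) = 1 + max(-1, -1) = 0
  height(41) = 1 + max(-1, -1) = 0
  height(36) = 1 + max(-1, 0) = 1
  height(34) = 1 + max(0, 1) = 2
  height(44) = 1 + max(2, -1) = 3
  height(26) = 1 + max(3, 3) = 4
Height = 4


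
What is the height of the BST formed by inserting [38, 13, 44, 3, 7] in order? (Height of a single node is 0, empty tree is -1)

Insertion order: [38, 13, 44, 3, 7]
Tree (level-order array): [38, 13, 44, 3, None, None, None, None, 7]
Compute height bottom-up (empty subtree = -1):
  height(7) = 1 + max(-1, -1) = 0
  height(3) = 1 + max(-1, 0) = 1
  height(13) = 1 + max(1, -1) = 2
  height(44) = 1 + max(-1, -1) = 0
  height(38) = 1 + max(2, 0) = 3
Height = 3


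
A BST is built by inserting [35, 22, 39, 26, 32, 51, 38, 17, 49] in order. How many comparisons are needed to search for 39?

Search path for 39: 35 -> 39
Found: True
Comparisons: 2


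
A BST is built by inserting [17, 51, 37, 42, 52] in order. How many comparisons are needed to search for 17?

Search path for 17: 17
Found: True
Comparisons: 1


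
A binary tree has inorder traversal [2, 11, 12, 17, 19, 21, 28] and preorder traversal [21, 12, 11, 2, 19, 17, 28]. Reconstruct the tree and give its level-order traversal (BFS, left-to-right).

Inorder:  [2, 11, 12, 17, 19, 21, 28]
Preorder: [21, 12, 11, 2, 19, 17, 28]
Algorithm: preorder visits root first, so consume preorder in order;
for each root, split the current inorder slice at that value into
left-subtree inorder and right-subtree inorder, then recurse.
Recursive splits:
  root=21; inorder splits into left=[2, 11, 12, 17, 19], right=[28]
  root=12; inorder splits into left=[2, 11], right=[17, 19]
  root=11; inorder splits into left=[2], right=[]
  root=2; inorder splits into left=[], right=[]
  root=19; inorder splits into left=[17], right=[]
  root=17; inorder splits into left=[], right=[]
  root=28; inorder splits into left=[], right=[]
Reconstructed level-order: [21, 12, 28, 11, 19, 2, 17]


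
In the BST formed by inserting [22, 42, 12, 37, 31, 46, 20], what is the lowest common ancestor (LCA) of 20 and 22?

Tree insertion order: [22, 42, 12, 37, 31, 46, 20]
Tree (level-order array): [22, 12, 42, None, 20, 37, 46, None, None, 31]
In a BST, the LCA of p=20, q=22 is the first node v on the
root-to-leaf path with p <= v <= q (go left if both < v, right if both > v).
Walk from root:
  at 22: 20 <= 22 <= 22, this is the LCA
LCA = 22


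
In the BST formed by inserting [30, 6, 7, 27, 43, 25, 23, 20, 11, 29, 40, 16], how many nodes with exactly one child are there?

Tree built from: [30, 6, 7, 27, 43, 25, 23, 20, 11, 29, 40, 16]
Tree (level-order array): [30, 6, 43, None, 7, 40, None, None, 27, None, None, 25, 29, 23, None, None, None, 20, None, 11, None, None, 16]
Rule: These are nodes with exactly 1 non-null child.
Per-node child counts:
  node 30: 2 child(ren)
  node 6: 1 child(ren)
  node 7: 1 child(ren)
  node 27: 2 child(ren)
  node 25: 1 child(ren)
  node 23: 1 child(ren)
  node 20: 1 child(ren)
  node 11: 1 child(ren)
  node 16: 0 child(ren)
  node 29: 0 child(ren)
  node 43: 1 child(ren)
  node 40: 0 child(ren)
Matching nodes: [6, 7, 25, 23, 20, 11, 43]
Count of nodes with exactly one child: 7


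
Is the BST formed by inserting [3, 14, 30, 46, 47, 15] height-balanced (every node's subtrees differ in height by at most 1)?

Tree (level-order array): [3, None, 14, None, 30, 15, 46, None, None, None, 47]
Definition: a tree is height-balanced if, at every node, |h(left) - h(right)| <= 1 (empty subtree has height -1).
Bottom-up per-node check:
  node 15: h_left=-1, h_right=-1, diff=0 [OK], height=0
  node 47: h_left=-1, h_right=-1, diff=0 [OK], height=0
  node 46: h_left=-1, h_right=0, diff=1 [OK], height=1
  node 30: h_left=0, h_right=1, diff=1 [OK], height=2
  node 14: h_left=-1, h_right=2, diff=3 [FAIL (|-1-2|=3 > 1)], height=3
  node 3: h_left=-1, h_right=3, diff=4 [FAIL (|-1-3|=4 > 1)], height=4
Node 14 violates the condition: |-1 - 2| = 3 > 1.
Result: Not balanced


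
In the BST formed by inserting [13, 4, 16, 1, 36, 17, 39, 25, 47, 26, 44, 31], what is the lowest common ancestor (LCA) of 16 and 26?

Tree insertion order: [13, 4, 16, 1, 36, 17, 39, 25, 47, 26, 44, 31]
Tree (level-order array): [13, 4, 16, 1, None, None, 36, None, None, 17, 39, None, 25, None, 47, None, 26, 44, None, None, 31]
In a BST, the LCA of p=16, q=26 is the first node v on the
root-to-leaf path with p <= v <= q (go left if both < v, right if both > v).
Walk from root:
  at 13: both 16 and 26 > 13, go right
  at 16: 16 <= 16 <= 26, this is the LCA
LCA = 16


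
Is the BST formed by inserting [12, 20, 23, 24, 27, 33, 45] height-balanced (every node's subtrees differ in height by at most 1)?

Tree (level-order array): [12, None, 20, None, 23, None, 24, None, 27, None, 33, None, 45]
Definition: a tree is height-balanced if, at every node, |h(left) - h(right)| <= 1 (empty subtree has height -1).
Bottom-up per-node check:
  node 45: h_left=-1, h_right=-1, diff=0 [OK], height=0
  node 33: h_left=-1, h_right=0, diff=1 [OK], height=1
  node 27: h_left=-1, h_right=1, diff=2 [FAIL (|-1-1|=2 > 1)], height=2
  node 24: h_left=-1, h_right=2, diff=3 [FAIL (|-1-2|=3 > 1)], height=3
  node 23: h_left=-1, h_right=3, diff=4 [FAIL (|-1-3|=4 > 1)], height=4
  node 20: h_left=-1, h_right=4, diff=5 [FAIL (|-1-4|=5 > 1)], height=5
  node 12: h_left=-1, h_right=5, diff=6 [FAIL (|-1-5|=6 > 1)], height=6
Node 27 violates the condition: |-1 - 1| = 2 > 1.
Result: Not balanced


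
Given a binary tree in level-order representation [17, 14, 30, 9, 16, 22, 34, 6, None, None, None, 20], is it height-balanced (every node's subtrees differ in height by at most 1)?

Tree (level-order array): [17, 14, 30, 9, 16, 22, 34, 6, None, None, None, 20]
Definition: a tree is height-balanced if, at every node, |h(left) - h(right)| <= 1 (empty subtree has height -1).
Bottom-up per-node check:
  node 6: h_left=-1, h_right=-1, diff=0 [OK], height=0
  node 9: h_left=0, h_right=-1, diff=1 [OK], height=1
  node 16: h_left=-1, h_right=-1, diff=0 [OK], height=0
  node 14: h_left=1, h_right=0, diff=1 [OK], height=2
  node 20: h_left=-1, h_right=-1, diff=0 [OK], height=0
  node 22: h_left=0, h_right=-1, diff=1 [OK], height=1
  node 34: h_left=-1, h_right=-1, diff=0 [OK], height=0
  node 30: h_left=1, h_right=0, diff=1 [OK], height=2
  node 17: h_left=2, h_right=2, diff=0 [OK], height=3
All nodes satisfy the balance condition.
Result: Balanced


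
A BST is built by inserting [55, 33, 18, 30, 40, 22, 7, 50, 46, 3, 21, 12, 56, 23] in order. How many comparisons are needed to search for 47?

Search path for 47: 55 -> 33 -> 40 -> 50 -> 46
Found: False
Comparisons: 5


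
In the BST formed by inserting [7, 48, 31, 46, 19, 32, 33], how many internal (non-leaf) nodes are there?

Tree built from: [7, 48, 31, 46, 19, 32, 33]
Tree (level-order array): [7, None, 48, 31, None, 19, 46, None, None, 32, None, None, 33]
Rule: An internal node has at least one child.
Per-node child counts:
  node 7: 1 child(ren)
  node 48: 1 child(ren)
  node 31: 2 child(ren)
  node 19: 0 child(ren)
  node 46: 1 child(ren)
  node 32: 1 child(ren)
  node 33: 0 child(ren)
Matching nodes: [7, 48, 31, 46, 32]
Count of internal (non-leaf) nodes: 5


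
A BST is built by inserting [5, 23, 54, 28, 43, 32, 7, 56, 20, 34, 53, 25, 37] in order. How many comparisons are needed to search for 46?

Search path for 46: 5 -> 23 -> 54 -> 28 -> 43 -> 53
Found: False
Comparisons: 6


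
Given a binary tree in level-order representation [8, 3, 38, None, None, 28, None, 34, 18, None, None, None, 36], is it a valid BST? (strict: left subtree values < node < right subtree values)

Level-order array: [8, 3, 38, None, None, 28, None, 34, 18, None, None, None, 36]
Validate using subtree bounds (lo, hi): at each node, require lo < value < hi,
then recurse left with hi=value and right with lo=value.
Preorder trace (stopping at first violation):
  at node 8 with bounds (-inf, +inf): OK
  at node 3 with bounds (-inf, 8): OK
  at node 38 with bounds (8, +inf): OK
  at node 28 with bounds (8, 38): OK
  at node 34 with bounds (8, 28): VIOLATION
Node 34 violates its bound: not (8 < 34 < 28).
Result: Not a valid BST


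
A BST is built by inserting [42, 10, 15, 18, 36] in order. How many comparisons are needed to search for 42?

Search path for 42: 42
Found: True
Comparisons: 1


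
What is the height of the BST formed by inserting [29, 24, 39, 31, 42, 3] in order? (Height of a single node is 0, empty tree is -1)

Insertion order: [29, 24, 39, 31, 42, 3]
Tree (level-order array): [29, 24, 39, 3, None, 31, 42]
Compute height bottom-up (empty subtree = -1):
  height(3) = 1 + max(-1, -1) = 0
  height(24) = 1 + max(0, -1) = 1
  height(31) = 1 + max(-1, -1) = 0
  height(42) = 1 + max(-1, -1) = 0
  height(39) = 1 + max(0, 0) = 1
  height(29) = 1 + max(1, 1) = 2
Height = 2


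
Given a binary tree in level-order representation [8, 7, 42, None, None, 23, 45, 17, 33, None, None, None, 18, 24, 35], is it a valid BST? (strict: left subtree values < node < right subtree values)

Level-order array: [8, 7, 42, None, None, 23, 45, 17, 33, None, None, None, 18, 24, 35]
Validate using subtree bounds (lo, hi): at each node, require lo < value < hi,
then recurse left with hi=value and right with lo=value.
Preorder trace (stopping at first violation):
  at node 8 with bounds (-inf, +inf): OK
  at node 7 with bounds (-inf, 8): OK
  at node 42 with bounds (8, +inf): OK
  at node 23 with bounds (8, 42): OK
  at node 17 with bounds (8, 23): OK
  at node 18 with bounds (17, 23): OK
  at node 33 with bounds (23, 42): OK
  at node 24 with bounds (23, 33): OK
  at node 35 with bounds (33, 42): OK
  at node 45 with bounds (42, +inf): OK
No violation found at any node.
Result: Valid BST


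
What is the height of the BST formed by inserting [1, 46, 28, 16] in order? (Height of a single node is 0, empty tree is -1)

Insertion order: [1, 46, 28, 16]
Tree (level-order array): [1, None, 46, 28, None, 16]
Compute height bottom-up (empty subtree = -1):
  height(16) = 1 + max(-1, -1) = 0
  height(28) = 1 + max(0, -1) = 1
  height(46) = 1 + max(1, -1) = 2
  height(1) = 1 + max(-1, 2) = 3
Height = 3


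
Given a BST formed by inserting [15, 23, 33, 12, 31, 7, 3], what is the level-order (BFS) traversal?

Tree insertion order: [15, 23, 33, 12, 31, 7, 3]
Tree (level-order array): [15, 12, 23, 7, None, None, 33, 3, None, 31]
BFS from the root, enqueuing left then right child of each popped node:
  queue [15] -> pop 15, enqueue [12, 23], visited so far: [15]
  queue [12, 23] -> pop 12, enqueue [7], visited so far: [15, 12]
  queue [23, 7] -> pop 23, enqueue [33], visited so far: [15, 12, 23]
  queue [7, 33] -> pop 7, enqueue [3], visited so far: [15, 12, 23, 7]
  queue [33, 3] -> pop 33, enqueue [31], visited so far: [15, 12, 23, 7, 33]
  queue [3, 31] -> pop 3, enqueue [none], visited so far: [15, 12, 23, 7, 33, 3]
  queue [31] -> pop 31, enqueue [none], visited so far: [15, 12, 23, 7, 33, 3, 31]
Result: [15, 12, 23, 7, 33, 3, 31]


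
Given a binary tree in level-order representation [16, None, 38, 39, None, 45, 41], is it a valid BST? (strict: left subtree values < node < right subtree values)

Level-order array: [16, None, 38, 39, None, 45, 41]
Validate using subtree bounds (lo, hi): at each node, require lo < value < hi,
then recurse left with hi=value and right with lo=value.
Preorder trace (stopping at first violation):
  at node 16 with bounds (-inf, +inf): OK
  at node 38 with bounds (16, +inf): OK
  at node 39 with bounds (16, 38): VIOLATION
Node 39 violates its bound: not (16 < 39 < 38).
Result: Not a valid BST


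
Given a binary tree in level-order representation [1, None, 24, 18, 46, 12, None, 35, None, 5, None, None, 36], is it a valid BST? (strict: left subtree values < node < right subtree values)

Level-order array: [1, None, 24, 18, 46, 12, None, 35, None, 5, None, None, 36]
Validate using subtree bounds (lo, hi): at each node, require lo < value < hi,
then recurse left with hi=value and right with lo=value.
Preorder trace (stopping at first violation):
  at node 1 with bounds (-inf, +inf): OK
  at node 24 with bounds (1, +inf): OK
  at node 18 with bounds (1, 24): OK
  at node 12 with bounds (1, 18): OK
  at node 5 with bounds (1, 12): OK
  at node 46 with bounds (24, +inf): OK
  at node 35 with bounds (24, 46): OK
  at node 36 with bounds (35, 46): OK
No violation found at any node.
Result: Valid BST


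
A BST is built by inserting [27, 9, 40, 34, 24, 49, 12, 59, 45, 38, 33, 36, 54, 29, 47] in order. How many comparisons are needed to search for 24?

Search path for 24: 27 -> 9 -> 24
Found: True
Comparisons: 3


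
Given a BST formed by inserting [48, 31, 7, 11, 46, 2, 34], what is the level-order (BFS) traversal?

Tree insertion order: [48, 31, 7, 11, 46, 2, 34]
Tree (level-order array): [48, 31, None, 7, 46, 2, 11, 34]
BFS from the root, enqueuing left then right child of each popped node:
  queue [48] -> pop 48, enqueue [31], visited so far: [48]
  queue [31] -> pop 31, enqueue [7, 46], visited so far: [48, 31]
  queue [7, 46] -> pop 7, enqueue [2, 11], visited so far: [48, 31, 7]
  queue [46, 2, 11] -> pop 46, enqueue [34], visited so far: [48, 31, 7, 46]
  queue [2, 11, 34] -> pop 2, enqueue [none], visited so far: [48, 31, 7, 46, 2]
  queue [11, 34] -> pop 11, enqueue [none], visited so far: [48, 31, 7, 46, 2, 11]
  queue [34] -> pop 34, enqueue [none], visited so far: [48, 31, 7, 46, 2, 11, 34]
Result: [48, 31, 7, 46, 2, 11, 34]


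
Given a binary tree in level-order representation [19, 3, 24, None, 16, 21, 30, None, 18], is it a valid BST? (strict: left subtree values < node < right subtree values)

Level-order array: [19, 3, 24, None, 16, 21, 30, None, 18]
Validate using subtree bounds (lo, hi): at each node, require lo < value < hi,
then recurse left with hi=value and right with lo=value.
Preorder trace (stopping at first violation):
  at node 19 with bounds (-inf, +inf): OK
  at node 3 with bounds (-inf, 19): OK
  at node 16 with bounds (3, 19): OK
  at node 18 with bounds (16, 19): OK
  at node 24 with bounds (19, +inf): OK
  at node 21 with bounds (19, 24): OK
  at node 30 with bounds (24, +inf): OK
No violation found at any node.
Result: Valid BST


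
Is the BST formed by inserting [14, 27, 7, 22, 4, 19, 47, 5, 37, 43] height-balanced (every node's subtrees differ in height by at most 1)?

Tree (level-order array): [14, 7, 27, 4, None, 22, 47, None, 5, 19, None, 37, None, None, None, None, None, None, 43]
Definition: a tree is height-balanced if, at every node, |h(left) - h(right)| <= 1 (empty subtree has height -1).
Bottom-up per-node check:
  node 5: h_left=-1, h_right=-1, diff=0 [OK], height=0
  node 4: h_left=-1, h_right=0, diff=1 [OK], height=1
  node 7: h_left=1, h_right=-1, diff=2 [FAIL (|1--1|=2 > 1)], height=2
  node 19: h_left=-1, h_right=-1, diff=0 [OK], height=0
  node 22: h_left=0, h_right=-1, diff=1 [OK], height=1
  node 43: h_left=-1, h_right=-1, diff=0 [OK], height=0
  node 37: h_left=-1, h_right=0, diff=1 [OK], height=1
  node 47: h_left=1, h_right=-1, diff=2 [FAIL (|1--1|=2 > 1)], height=2
  node 27: h_left=1, h_right=2, diff=1 [OK], height=3
  node 14: h_left=2, h_right=3, diff=1 [OK], height=4
Node 7 violates the condition: |1 - -1| = 2 > 1.
Result: Not balanced


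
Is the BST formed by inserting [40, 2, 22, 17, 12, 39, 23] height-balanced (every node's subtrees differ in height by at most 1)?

Tree (level-order array): [40, 2, None, None, 22, 17, 39, 12, None, 23]
Definition: a tree is height-balanced if, at every node, |h(left) - h(right)| <= 1 (empty subtree has height -1).
Bottom-up per-node check:
  node 12: h_left=-1, h_right=-1, diff=0 [OK], height=0
  node 17: h_left=0, h_right=-1, diff=1 [OK], height=1
  node 23: h_left=-1, h_right=-1, diff=0 [OK], height=0
  node 39: h_left=0, h_right=-1, diff=1 [OK], height=1
  node 22: h_left=1, h_right=1, diff=0 [OK], height=2
  node 2: h_left=-1, h_right=2, diff=3 [FAIL (|-1-2|=3 > 1)], height=3
  node 40: h_left=3, h_right=-1, diff=4 [FAIL (|3--1|=4 > 1)], height=4
Node 2 violates the condition: |-1 - 2| = 3 > 1.
Result: Not balanced


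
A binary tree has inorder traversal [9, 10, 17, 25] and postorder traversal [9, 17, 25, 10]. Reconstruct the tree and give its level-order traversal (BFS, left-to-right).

Inorder:   [9, 10, 17, 25]
Postorder: [9, 17, 25, 10]
Algorithm: postorder visits root last, so walk postorder right-to-left;
each value is the root of the current inorder slice — split it at that
value, recurse on the right subtree first, then the left.
Recursive splits:
  root=10; inorder splits into left=[9], right=[17, 25]
  root=25; inorder splits into left=[17], right=[]
  root=17; inorder splits into left=[], right=[]
  root=9; inorder splits into left=[], right=[]
Reconstructed level-order: [10, 9, 25, 17]


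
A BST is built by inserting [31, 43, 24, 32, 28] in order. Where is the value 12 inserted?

Starting tree (level order): [31, 24, 43, None, 28, 32]
Insertion path: 31 -> 24
Result: insert 12 as left child of 24
Final tree (level order): [31, 24, 43, 12, 28, 32]


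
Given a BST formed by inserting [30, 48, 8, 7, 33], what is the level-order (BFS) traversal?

Tree insertion order: [30, 48, 8, 7, 33]
Tree (level-order array): [30, 8, 48, 7, None, 33]
BFS from the root, enqueuing left then right child of each popped node:
  queue [30] -> pop 30, enqueue [8, 48], visited so far: [30]
  queue [8, 48] -> pop 8, enqueue [7], visited so far: [30, 8]
  queue [48, 7] -> pop 48, enqueue [33], visited so far: [30, 8, 48]
  queue [7, 33] -> pop 7, enqueue [none], visited so far: [30, 8, 48, 7]
  queue [33] -> pop 33, enqueue [none], visited so far: [30, 8, 48, 7, 33]
Result: [30, 8, 48, 7, 33]


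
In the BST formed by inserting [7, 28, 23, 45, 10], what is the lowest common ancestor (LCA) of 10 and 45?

Tree insertion order: [7, 28, 23, 45, 10]
Tree (level-order array): [7, None, 28, 23, 45, 10]
In a BST, the LCA of p=10, q=45 is the first node v on the
root-to-leaf path with p <= v <= q (go left if both < v, right if both > v).
Walk from root:
  at 7: both 10 and 45 > 7, go right
  at 28: 10 <= 28 <= 45, this is the LCA
LCA = 28


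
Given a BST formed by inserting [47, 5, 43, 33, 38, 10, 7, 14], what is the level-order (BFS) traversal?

Tree insertion order: [47, 5, 43, 33, 38, 10, 7, 14]
Tree (level-order array): [47, 5, None, None, 43, 33, None, 10, 38, 7, 14]
BFS from the root, enqueuing left then right child of each popped node:
  queue [47] -> pop 47, enqueue [5], visited so far: [47]
  queue [5] -> pop 5, enqueue [43], visited so far: [47, 5]
  queue [43] -> pop 43, enqueue [33], visited so far: [47, 5, 43]
  queue [33] -> pop 33, enqueue [10, 38], visited so far: [47, 5, 43, 33]
  queue [10, 38] -> pop 10, enqueue [7, 14], visited so far: [47, 5, 43, 33, 10]
  queue [38, 7, 14] -> pop 38, enqueue [none], visited so far: [47, 5, 43, 33, 10, 38]
  queue [7, 14] -> pop 7, enqueue [none], visited so far: [47, 5, 43, 33, 10, 38, 7]
  queue [14] -> pop 14, enqueue [none], visited so far: [47, 5, 43, 33, 10, 38, 7, 14]
Result: [47, 5, 43, 33, 10, 38, 7, 14]
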